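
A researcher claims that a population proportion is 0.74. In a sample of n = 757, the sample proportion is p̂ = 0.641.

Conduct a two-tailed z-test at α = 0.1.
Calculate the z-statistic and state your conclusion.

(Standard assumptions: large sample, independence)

Answer: z = -6.2100, reject H₀

Derivation:
H₀: p = 0.74, H₁: p ≠ 0.74
Standard error: SE = √(p₀(1-p₀)/n) = √(0.74×0.26/757) = 0.015942
z-statistic: z = (p̂ - p₀)/SE = (0.641 - 0.74)/0.015942 = -6.2100
Critical value: z_0.05 = ±1.645
p-value < 0.0001
Decision: reject H₀ at α = 0.1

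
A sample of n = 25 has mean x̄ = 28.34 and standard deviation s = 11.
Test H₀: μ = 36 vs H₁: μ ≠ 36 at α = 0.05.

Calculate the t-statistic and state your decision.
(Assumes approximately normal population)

df = n - 1 = 24
SE = s/√n = 11/√25 = 2.2000
t = (x̄ - μ₀)/SE = (28.34 - 36)/2.2000 = -3.4818
Critical value: t_{0.025,24} = ±2.064
p-value ≈ 0.0019
Decision: reject H₀

Answer: t = -3.4818, reject H₀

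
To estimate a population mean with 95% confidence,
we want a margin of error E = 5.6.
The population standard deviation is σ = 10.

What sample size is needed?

z_0.025 = 1.960
n = (z×σ/E)² = (1.960×10/5.6)²
n = 12.2500
Round up: n = 13

Answer: n = 13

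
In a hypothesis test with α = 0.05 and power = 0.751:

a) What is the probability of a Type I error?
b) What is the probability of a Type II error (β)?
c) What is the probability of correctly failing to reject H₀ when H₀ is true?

Answer: a) 0.05, b) 0.249, c) 0.95

Derivation:
a) Type I error probability = α = 0.05
b) Power = P(reject H₀ | H₁ true) = 1 - β = 0.751, so Type II error probability = β = 1 - Power = 0.249
c) P(fail to reject H₀ | H₀ true) = 1 - α = 0.95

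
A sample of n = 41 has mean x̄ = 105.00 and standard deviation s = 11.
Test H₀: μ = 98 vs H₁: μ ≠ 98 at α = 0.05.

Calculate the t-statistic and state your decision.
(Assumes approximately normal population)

df = n - 1 = 40
SE = s/√n = 11/√41 = 1.7179
t = (x̄ - μ₀)/SE = (105.00 - 98)/1.7179 = 4.0747
Critical value: t_{0.025,40} = ±2.021
p-value ≈ 0.0002
Decision: reject H₀

Answer: t = 4.0747, reject H₀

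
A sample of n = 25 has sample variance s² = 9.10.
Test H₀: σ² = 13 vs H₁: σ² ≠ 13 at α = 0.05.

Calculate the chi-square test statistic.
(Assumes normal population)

df = n - 1 = 24
χ² = (n-1)s²/σ₀² = 24×9.10/13 = 16.8000
Critical values: χ²_{0.975,24} = 12.401, χ²_{0.025,24} = 39.364
Rejection region: χ² < 12.401 or χ² > 39.364
Decision: fail to reject H₀

Answer: χ² = 16.8000, fail to reject H₀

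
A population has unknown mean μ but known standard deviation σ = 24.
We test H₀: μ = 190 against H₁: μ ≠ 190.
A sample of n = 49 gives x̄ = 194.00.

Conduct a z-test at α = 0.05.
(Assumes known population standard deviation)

Standard error: SE = σ/√n = 24/√49 = 3.4286
z-statistic: z = (x̄ - μ₀)/SE = (194.00 - 190)/3.4286 = 1.1667
Critical value: ±1.960
p-value = 0.2433
Decision: fail to reject H₀

Answer: z = 1.1667, fail to reject H₀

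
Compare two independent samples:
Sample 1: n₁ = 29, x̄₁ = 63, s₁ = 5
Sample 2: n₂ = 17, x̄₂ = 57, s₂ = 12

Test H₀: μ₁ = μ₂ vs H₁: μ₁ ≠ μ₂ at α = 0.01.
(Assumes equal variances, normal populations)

Pooled variance: s²_p = [28×5² + 16×12²]/(44) = 68.2727
s_p = 8.2627
SE = s_p×√(1/n₁ + 1/n₂) = 8.2627×√(1/29 + 1/17) = 2.5239
t = (x̄₁ - x̄₂)/SE = (63 - 57)/2.5239 = 2.3773
df = 44, t-critical = ±2.692
Decision: fail to reject H₀

Answer: t = 2.3773, fail to reject H₀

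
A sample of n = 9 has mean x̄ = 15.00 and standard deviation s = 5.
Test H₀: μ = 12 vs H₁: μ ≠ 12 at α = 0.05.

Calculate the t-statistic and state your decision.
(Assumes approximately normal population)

df = n - 1 = 8
SE = s/√n = 5/√9 = 1.6667
t = (x̄ - μ₀)/SE = (15.00 - 12)/1.6667 = 1.8000
Critical value: t_{0.025,8} = ±2.306
p-value ≈ 0.1096
Decision: fail to reject H₀

Answer: t = 1.8000, fail to reject H₀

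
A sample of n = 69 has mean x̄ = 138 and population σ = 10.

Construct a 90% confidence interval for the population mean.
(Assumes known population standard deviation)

Confidence level: 90%, α = 0.1
z_0.05 = 1.645
SE = σ/√n = 10/√69 = 1.2039
Margin of error = 1.645 × 1.2039 = 1.9804
CI: x̄ ± margin = 138 ± 1.9804
CI: (136.0196, 139.9804)

Answer: (136.0196, 139.9804)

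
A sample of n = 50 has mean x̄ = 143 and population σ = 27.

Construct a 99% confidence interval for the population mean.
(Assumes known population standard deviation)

Confidence level: 99%, α = 0.01
z_0.005 = 2.576
SE = σ/√n = 27/√50 = 3.8184
Margin of error = 2.576 × 3.8184 = 9.8362
CI: x̄ ± margin = 143 ± 9.8362
CI: (133.1638, 152.8362)

Answer: (133.1638, 152.8362)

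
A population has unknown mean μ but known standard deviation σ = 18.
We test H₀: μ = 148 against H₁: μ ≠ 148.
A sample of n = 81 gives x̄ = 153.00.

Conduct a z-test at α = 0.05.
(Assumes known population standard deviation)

Standard error: SE = σ/√n = 18/√81 = 2.0000
z-statistic: z = (x̄ - μ₀)/SE = (153.00 - 148)/2.0000 = 2.5000
Critical value: ±1.960
p-value = 0.0124
Decision: reject H₀

Answer: z = 2.5000, reject H₀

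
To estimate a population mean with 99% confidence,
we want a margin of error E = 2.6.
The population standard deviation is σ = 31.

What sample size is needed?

Answer: n = 944

Derivation:
z_0.005 = 2.576
n = (z×σ/E)² = (2.576×31/2.6)²
n = 943.3403
Round up: n = 944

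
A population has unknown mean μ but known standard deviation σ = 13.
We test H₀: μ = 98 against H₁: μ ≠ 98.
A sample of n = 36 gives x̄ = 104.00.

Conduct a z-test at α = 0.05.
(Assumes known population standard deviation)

Standard error: SE = σ/√n = 13/√36 = 2.1667
z-statistic: z = (x̄ - μ₀)/SE = (104.00 - 98)/2.1667 = 2.7692
Critical value: ±1.960
p-value = 0.0056
Decision: reject H₀

Answer: z = 2.7692, reject H₀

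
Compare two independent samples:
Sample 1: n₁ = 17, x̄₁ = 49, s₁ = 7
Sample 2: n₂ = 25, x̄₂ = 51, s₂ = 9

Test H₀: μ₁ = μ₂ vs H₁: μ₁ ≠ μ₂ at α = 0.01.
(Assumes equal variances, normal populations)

Pooled variance: s²_p = [16×7² + 24×9²]/(40) = 68.2000
s_p = 8.2583
SE = s_p×√(1/n₁ + 1/n₂) = 8.2583×√(1/17 + 1/25) = 2.5961
t = (x̄₁ - x̄₂)/SE = (49 - 51)/2.5961 = -0.7704
df = 40, t-critical = ±2.704
Decision: fail to reject H₀

Answer: t = -0.7704, fail to reject H₀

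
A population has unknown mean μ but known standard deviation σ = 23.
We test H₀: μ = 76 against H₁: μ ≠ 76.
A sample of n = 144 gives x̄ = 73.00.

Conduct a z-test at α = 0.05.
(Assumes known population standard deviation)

Standard error: SE = σ/√n = 23/√144 = 1.9167
z-statistic: z = (x̄ - μ₀)/SE = (73.00 - 76)/1.9167 = -1.5652
Critical value: ±1.960
p-value = 0.1175
Decision: fail to reject H₀

Answer: z = -1.5652, fail to reject H₀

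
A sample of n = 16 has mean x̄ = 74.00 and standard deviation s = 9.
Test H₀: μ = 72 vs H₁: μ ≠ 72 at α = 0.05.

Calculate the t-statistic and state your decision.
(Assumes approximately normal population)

Answer: t = 0.8889, fail to reject H₀

Derivation:
df = n - 1 = 15
SE = s/√n = 9/√16 = 2.2500
t = (x̄ - μ₀)/SE = (74.00 - 72)/2.2500 = 0.8889
Critical value: t_{0.025,15} = ±2.131
p-value ≈ 0.3881
Decision: fail to reject H₀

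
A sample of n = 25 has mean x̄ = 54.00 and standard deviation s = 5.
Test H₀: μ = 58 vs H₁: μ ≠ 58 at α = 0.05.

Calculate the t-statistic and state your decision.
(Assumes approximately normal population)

df = n - 1 = 24
SE = s/√n = 5/√25 = 1.0000
t = (x̄ - μ₀)/SE = (54.00 - 58)/1.0000 = -4.0000
Critical value: t_{0.025,24} = ±2.064
p-value ≈ 0.0005
Decision: reject H₀

Answer: t = -4.0000, reject H₀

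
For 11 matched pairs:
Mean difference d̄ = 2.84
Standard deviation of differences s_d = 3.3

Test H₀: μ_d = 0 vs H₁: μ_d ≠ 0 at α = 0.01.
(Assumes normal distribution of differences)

Answer: t = 2.8543, fail to reject H₀

Derivation:
df = n - 1 = 10
SE = s_d/√n = 3.3/√11 = 0.9950
t = d̄/SE = 2.84/0.9950 = 2.8543
Critical value: t_{0.005,10} = ±3.169
p-value ≈ 0.0171
Decision: fail to reject H₀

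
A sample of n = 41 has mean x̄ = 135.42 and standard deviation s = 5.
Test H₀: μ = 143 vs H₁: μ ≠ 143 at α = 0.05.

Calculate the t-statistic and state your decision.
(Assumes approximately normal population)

Answer: t = -9.7067, reject H₀

Derivation:
df = n - 1 = 40
SE = s/√n = 5/√41 = 0.7809
t = (x̄ - μ₀)/SE = (135.42 - 143)/0.7809 = -9.7067
Critical value: t_{0.025,40} = ±2.021
p-value < 0.0001
Decision: reject H₀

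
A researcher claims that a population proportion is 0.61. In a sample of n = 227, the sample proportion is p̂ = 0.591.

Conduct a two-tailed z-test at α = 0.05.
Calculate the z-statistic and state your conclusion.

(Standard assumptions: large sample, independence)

H₀: p = 0.61, H₁: p ≠ 0.61
Standard error: SE = √(p₀(1-p₀)/n) = √(0.61×0.39/227) = 0.032373
z-statistic: z = (p̂ - p₀)/SE = (0.591 - 0.61)/0.032373 = -0.5869
Critical value: z_0.025 = ±1.960
p-value = 0.5573
Decision: fail to reject H₀ at α = 0.05

Answer: z = -0.5869, fail to reject H₀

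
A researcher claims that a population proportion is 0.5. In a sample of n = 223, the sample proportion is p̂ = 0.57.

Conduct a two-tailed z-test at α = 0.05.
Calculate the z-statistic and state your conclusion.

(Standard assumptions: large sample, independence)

Answer: z = 2.0907, reject H₀

Derivation:
H₀: p = 0.5, H₁: p ≠ 0.5
Standard error: SE = √(p₀(1-p₀)/n) = √(0.5×0.5/223) = 0.033482
z-statistic: z = (p̂ - p₀)/SE = (0.57 - 0.5)/0.033482 = 2.0907
Critical value: z_0.025 = ±1.960
p-value = 0.0366
Decision: reject H₀ at α = 0.05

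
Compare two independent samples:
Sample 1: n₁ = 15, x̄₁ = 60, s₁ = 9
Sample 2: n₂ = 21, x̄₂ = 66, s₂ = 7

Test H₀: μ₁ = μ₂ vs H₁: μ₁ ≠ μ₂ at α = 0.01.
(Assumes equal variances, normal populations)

Answer: t = -2.2508, fail to reject H₀

Derivation:
Pooled variance: s²_p = [14×9² + 20×7²]/(34) = 62.1765
s_p = 7.8852
SE = s_p×√(1/n₁ + 1/n₂) = 7.8852×√(1/15 + 1/21) = 2.6657
t = (x̄₁ - x̄₂)/SE = (60 - 66)/2.6657 = -2.2508
df = 34, t-critical = ±2.728
Decision: fail to reject H₀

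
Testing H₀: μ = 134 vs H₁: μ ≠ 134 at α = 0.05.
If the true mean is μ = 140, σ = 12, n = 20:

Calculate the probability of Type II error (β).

Answer: β ≈ 0.3913

Derivation:
SE = σ/√n = 12/√20 = 2.6833
Critical values: μ₀ ± z_0.025×SE = 134 ± 1.960×2.6833
Acceptance region: (128.7407, 139.2593)
Under H₁ (μ = 140): z_high = (139.2593 - 140)/2.6833 = -0.2760, z_low = (128.7407 - 140)/2.6833 = -4.1961
β = P(not reject | H₁) = Φ(-0.2760) - Φ(-4.1961) ≈ 0.3913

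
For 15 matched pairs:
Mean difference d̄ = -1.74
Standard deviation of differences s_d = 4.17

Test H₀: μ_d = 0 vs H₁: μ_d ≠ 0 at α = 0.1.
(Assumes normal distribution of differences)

df = n - 1 = 14
SE = s_d/√n = 4.17/√15 = 1.0767
t = d̄/SE = -1.74/1.0767 = -1.6160
Critical value: t_{0.05,14} = ±1.761
p-value ≈ 0.1284
Decision: fail to reject H₀

Answer: t = -1.6160, fail to reject H₀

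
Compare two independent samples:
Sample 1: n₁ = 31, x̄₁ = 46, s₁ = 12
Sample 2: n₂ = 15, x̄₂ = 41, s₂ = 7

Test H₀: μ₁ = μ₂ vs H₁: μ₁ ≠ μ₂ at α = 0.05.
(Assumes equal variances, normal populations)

Pooled variance: s²_p = [30×12² + 14×7²]/(44) = 113.7727
s_p = 10.6664
SE = s_p×√(1/n₁ + 1/n₂) = 10.6664×√(1/31 + 1/15) = 3.3548
t = (x̄₁ - x̄₂)/SE = (46 - 41)/3.3548 = 1.4904
df = 44, t-critical = ±2.015
Decision: fail to reject H₀

Answer: t = 1.4904, fail to reject H₀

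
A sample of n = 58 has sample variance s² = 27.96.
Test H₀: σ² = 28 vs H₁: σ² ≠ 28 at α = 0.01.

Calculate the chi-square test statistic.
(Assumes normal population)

Answer: χ² = 56.9186, fail to reject H₀

Derivation:
df = n - 1 = 57
χ² = (n-1)s²/σ₀² = 57×27.96/28 = 56.9186
Critical values: χ²_{0.995,57} = 33.248, χ²_{0.005,57} = 88.236
Rejection region: χ² < 33.248 or χ² > 88.236
Decision: fail to reject H₀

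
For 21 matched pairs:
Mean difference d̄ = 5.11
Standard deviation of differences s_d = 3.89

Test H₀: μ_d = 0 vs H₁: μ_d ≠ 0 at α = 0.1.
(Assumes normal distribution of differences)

df = n - 1 = 20
SE = s_d/√n = 3.89/√21 = 0.8489
t = d̄/SE = 5.11/0.8489 = 6.0196
Critical value: t_{0.05,20} = ±1.725
p-value < 0.0001
Decision: reject H₀

Answer: t = 6.0196, reject H₀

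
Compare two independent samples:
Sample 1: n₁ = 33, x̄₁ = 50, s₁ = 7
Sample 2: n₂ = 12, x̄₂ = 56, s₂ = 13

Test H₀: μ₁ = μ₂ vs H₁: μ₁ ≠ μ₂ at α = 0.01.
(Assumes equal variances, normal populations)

Answer: t = -1.9938, fail to reject H₀

Derivation:
Pooled variance: s²_p = [32×7² + 11×13²]/(43) = 79.6977
s_p = 8.9274
SE = s_p×√(1/n₁ + 1/n₂) = 8.9274×√(1/33 + 1/12) = 3.0094
t = (x̄₁ - x̄₂)/SE = (50 - 56)/3.0094 = -1.9938
df = 43, t-critical = ±2.695
Decision: fail to reject H₀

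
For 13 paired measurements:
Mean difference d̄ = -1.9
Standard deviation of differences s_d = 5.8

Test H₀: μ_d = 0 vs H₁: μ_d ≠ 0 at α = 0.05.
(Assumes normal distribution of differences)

df = n - 1 = 12
SE = s_d/√n = 5.8/√13 = 1.6086
t = d̄/SE = -1.9/1.6086 = -1.1812
Critical value: t_{0.025,12} = ±2.179
p-value ≈ 0.2604
Decision: fail to reject H₀

Answer: t = -1.1812, fail to reject H₀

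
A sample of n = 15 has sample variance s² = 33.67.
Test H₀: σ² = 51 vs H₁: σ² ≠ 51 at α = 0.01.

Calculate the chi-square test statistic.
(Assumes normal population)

df = n - 1 = 14
χ² = (n-1)s²/σ₀² = 14×33.67/51 = 9.2427
Critical values: χ²_{0.995,14} = 4.075, χ²_{0.005,14} = 31.319
Rejection region: χ² < 4.075 or χ² > 31.319
Decision: fail to reject H₀

Answer: χ² = 9.2427, fail to reject H₀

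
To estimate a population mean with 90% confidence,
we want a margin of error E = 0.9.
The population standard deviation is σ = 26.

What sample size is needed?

Answer: n = 2259

Derivation:
z_0.05 = 1.645
n = (z×σ/E)² = (1.645×26/0.9)²
n = 2258.3616
Round up: n = 2259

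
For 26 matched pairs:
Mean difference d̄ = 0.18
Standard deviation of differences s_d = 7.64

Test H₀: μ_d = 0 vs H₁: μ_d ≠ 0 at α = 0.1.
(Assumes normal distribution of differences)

Answer: t = 0.1201, fail to reject H₀

Derivation:
df = n - 1 = 25
SE = s_d/√n = 7.64/√26 = 1.4983
t = d̄/SE = 0.18/1.4983 = 0.1201
Critical value: t_{0.05,25} = ±1.708
p-value ≈ 0.9054
Decision: fail to reject H₀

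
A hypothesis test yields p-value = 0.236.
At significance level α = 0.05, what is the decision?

Compare p-value to α:
0.236 ≥ 0.05
Decision: fail to reject H₀

Answer: fail to reject H₀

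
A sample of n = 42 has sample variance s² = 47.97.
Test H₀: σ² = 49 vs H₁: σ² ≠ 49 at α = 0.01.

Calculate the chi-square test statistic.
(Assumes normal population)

Answer: χ² = 40.1382, fail to reject H₀

Derivation:
df = n - 1 = 41
χ² = (n-1)s²/σ₀² = 41×47.97/49 = 40.1382
Critical values: χ²_{0.995,41} = 21.421, χ²_{0.005,41} = 68.053
Rejection region: χ² < 21.421 or χ² > 68.053
Decision: fail to reject H₀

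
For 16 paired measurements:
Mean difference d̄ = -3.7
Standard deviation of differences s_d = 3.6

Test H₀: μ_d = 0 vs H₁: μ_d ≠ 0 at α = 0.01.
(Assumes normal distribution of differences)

df = n - 1 = 15
SE = s_d/√n = 3.6/√16 = 0.9000
t = d̄/SE = -3.7/0.9000 = -4.1111
Critical value: t_{0.005,15} = ±2.947
p-value ≈ 0.0009
Decision: reject H₀

Answer: t = -4.1111, reject H₀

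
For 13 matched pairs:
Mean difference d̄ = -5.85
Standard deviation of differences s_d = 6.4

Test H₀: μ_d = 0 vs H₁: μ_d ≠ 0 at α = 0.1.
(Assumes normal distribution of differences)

Answer: t = -3.2958, reject H₀

Derivation:
df = n - 1 = 12
SE = s_d/√n = 6.4/√13 = 1.7750
t = d̄/SE = -5.85/1.7750 = -3.2958
Critical value: t_{0.05,12} = ±1.782
p-value ≈ 0.0064
Decision: reject H₀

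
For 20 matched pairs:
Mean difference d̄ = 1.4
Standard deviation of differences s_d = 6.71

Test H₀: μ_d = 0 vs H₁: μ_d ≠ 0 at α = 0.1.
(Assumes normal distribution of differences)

Answer: t = 0.9331, fail to reject H₀

Derivation:
df = n - 1 = 19
SE = s_d/√n = 6.71/√20 = 1.5004
t = d̄/SE = 1.4/1.5004 = 0.9331
Critical value: t_{0.05,19} = ±1.729
p-value ≈ 0.3625
Decision: fail to reject H₀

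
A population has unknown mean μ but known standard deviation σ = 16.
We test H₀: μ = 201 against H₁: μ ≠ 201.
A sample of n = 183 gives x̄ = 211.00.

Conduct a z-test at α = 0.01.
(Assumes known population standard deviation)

Answer: z = 8.4545, reject H₀

Derivation:
Standard error: SE = σ/√n = 16/√183 = 1.1828
z-statistic: z = (x̄ - μ₀)/SE = (211.00 - 201)/1.1828 = 8.4545
Critical value: ±2.576
p-value < 0.0001
Decision: reject H₀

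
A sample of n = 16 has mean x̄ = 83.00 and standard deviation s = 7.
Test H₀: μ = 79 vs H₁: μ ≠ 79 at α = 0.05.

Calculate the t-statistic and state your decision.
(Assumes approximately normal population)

Answer: t = 2.2857, reject H₀

Derivation:
df = n - 1 = 15
SE = s/√n = 7/√16 = 1.7500
t = (x̄ - μ₀)/SE = (83.00 - 79)/1.7500 = 2.2857
Critical value: t_{0.025,15} = ±2.131
p-value ≈ 0.0372
Decision: reject H₀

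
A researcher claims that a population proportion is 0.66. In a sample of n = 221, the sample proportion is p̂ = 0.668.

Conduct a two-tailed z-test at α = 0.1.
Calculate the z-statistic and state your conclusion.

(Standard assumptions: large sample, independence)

Answer: z = 0.2511, fail to reject H₀

Derivation:
H₀: p = 0.66, H₁: p ≠ 0.66
Standard error: SE = √(p₀(1-p₀)/n) = √(0.66×0.34/221) = 0.031865
z-statistic: z = (p̂ - p₀)/SE = (0.668 - 0.66)/0.031865 = 0.2511
Critical value: z_0.05 = ±1.645
p-value = 0.8017
Decision: fail to reject H₀ at α = 0.1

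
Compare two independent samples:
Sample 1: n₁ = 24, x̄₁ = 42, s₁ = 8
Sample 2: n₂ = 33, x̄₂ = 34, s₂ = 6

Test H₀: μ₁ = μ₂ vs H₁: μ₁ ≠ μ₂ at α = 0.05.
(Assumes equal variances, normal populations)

Pooled variance: s²_p = [23×8² + 32×6²]/(55) = 47.7091
s_p = 6.9072
SE = s_p×√(1/n₁ + 1/n₂) = 6.9072×√(1/24 + 1/33) = 1.8530
t = (x̄₁ - x̄₂)/SE = (42 - 34)/1.8530 = 4.3173
df = 55, t-critical = ±2.004
Decision: reject H₀

Answer: t = 4.3173, reject H₀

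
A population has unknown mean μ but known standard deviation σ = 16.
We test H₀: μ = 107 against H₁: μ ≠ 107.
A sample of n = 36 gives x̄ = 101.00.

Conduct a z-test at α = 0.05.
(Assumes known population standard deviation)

Standard error: SE = σ/√n = 16/√36 = 2.6667
z-statistic: z = (x̄ - μ₀)/SE = (101.00 - 107)/2.6667 = -2.2500
Critical value: ±1.960
p-value = 0.0244
Decision: reject H₀

Answer: z = -2.2500, reject H₀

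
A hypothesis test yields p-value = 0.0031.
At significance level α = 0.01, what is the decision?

Compare p-value to α:
0.0031 < 0.01
Decision: reject H₀

Answer: reject H₀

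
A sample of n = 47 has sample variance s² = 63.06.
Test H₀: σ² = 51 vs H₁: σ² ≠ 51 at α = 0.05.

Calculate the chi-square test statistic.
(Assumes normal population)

df = n - 1 = 46
χ² = (n-1)s²/σ₀² = 46×63.06/51 = 56.8776
Critical values: χ²_{0.975,46} = 29.160, χ²_{0.025,46} = 66.617
Rejection region: χ² < 29.160 or χ² > 66.617
Decision: fail to reject H₀

Answer: χ² = 56.8776, fail to reject H₀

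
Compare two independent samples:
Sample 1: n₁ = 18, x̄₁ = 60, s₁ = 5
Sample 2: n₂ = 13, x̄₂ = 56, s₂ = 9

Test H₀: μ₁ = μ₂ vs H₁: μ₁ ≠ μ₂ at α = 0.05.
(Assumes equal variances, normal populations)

Pooled variance: s²_p = [17×5² + 12×9²]/(29) = 48.1724
s_p = 6.9406
SE = s_p×√(1/n₁ + 1/n₂) = 6.9406×√(1/18 + 1/13) = 2.5262
t = (x̄₁ - x̄₂)/SE = (60 - 56)/2.5262 = 1.5834
df = 29, t-critical = ±2.045
Decision: fail to reject H₀

Answer: t = 1.5834, fail to reject H₀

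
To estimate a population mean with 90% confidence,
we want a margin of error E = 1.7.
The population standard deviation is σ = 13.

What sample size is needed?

Answer: n = 159

Derivation:
z_0.05 = 1.645
n = (z×σ/E)² = (1.645×13/1.7)²
n = 158.2416
Round up: n = 159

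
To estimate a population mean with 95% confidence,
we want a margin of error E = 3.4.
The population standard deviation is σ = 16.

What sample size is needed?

Answer: n = 86

Derivation:
z_0.025 = 1.960
n = (z×σ/E)² = (1.960×16/3.4)²
n = 85.0735
Round up: n = 86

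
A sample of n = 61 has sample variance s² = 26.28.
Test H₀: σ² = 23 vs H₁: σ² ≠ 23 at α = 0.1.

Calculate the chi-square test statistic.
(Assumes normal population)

df = n - 1 = 60
χ² = (n-1)s²/σ₀² = 60×26.28/23 = 68.5565
Critical values: χ²_{0.95,60} = 43.188, χ²_{0.05,60} = 79.082
Rejection region: χ² < 43.188 or χ² > 79.082
Decision: fail to reject H₀

Answer: χ² = 68.5565, fail to reject H₀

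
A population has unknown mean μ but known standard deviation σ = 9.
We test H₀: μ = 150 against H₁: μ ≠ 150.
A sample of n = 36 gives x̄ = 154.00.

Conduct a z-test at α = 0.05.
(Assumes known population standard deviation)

Answer: z = 2.6667, reject H₀

Derivation:
Standard error: SE = σ/√n = 9/√36 = 1.5000
z-statistic: z = (x̄ - μ₀)/SE = (154.00 - 150)/1.5000 = 2.6667
Critical value: ±1.960
p-value = 0.0077
Decision: reject H₀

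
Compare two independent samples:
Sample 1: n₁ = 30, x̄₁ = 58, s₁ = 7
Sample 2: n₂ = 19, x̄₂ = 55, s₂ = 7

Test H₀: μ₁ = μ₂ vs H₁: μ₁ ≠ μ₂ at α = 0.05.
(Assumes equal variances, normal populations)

Pooled variance: s²_p = [29×7² + 18×7²]/(47) = 49.0000
s_p = 7.0000
SE = s_p×√(1/n₁ + 1/n₂) = 7.0000×√(1/30 + 1/19) = 2.0524
t = (x̄₁ - x̄₂)/SE = (58 - 55)/2.0524 = 1.4617
df = 47, t-critical = ±2.012
Decision: fail to reject H₀

Answer: t = 1.4617, fail to reject H₀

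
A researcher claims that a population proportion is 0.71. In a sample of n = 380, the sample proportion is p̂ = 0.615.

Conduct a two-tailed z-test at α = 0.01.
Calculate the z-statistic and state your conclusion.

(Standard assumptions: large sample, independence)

Answer: z = -4.0811, reject H₀

Derivation:
H₀: p = 0.71, H₁: p ≠ 0.71
Standard error: SE = √(p₀(1-p₀)/n) = √(0.71×0.29/380) = 0.023278
z-statistic: z = (p̂ - p₀)/SE = (0.615 - 0.71)/0.023278 = -4.0811
Critical value: z_0.005 = ±2.576
p-value < 0.0001
Decision: reject H₀ at α = 0.01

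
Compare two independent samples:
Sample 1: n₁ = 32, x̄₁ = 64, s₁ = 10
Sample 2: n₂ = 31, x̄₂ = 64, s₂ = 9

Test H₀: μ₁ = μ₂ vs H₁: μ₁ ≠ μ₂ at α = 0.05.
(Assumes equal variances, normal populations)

Pooled variance: s²_p = [31×10² + 30×9²]/(61) = 90.6557
s_p = 9.5213
SE = s_p×√(1/n₁ + 1/n₂) = 9.5213×√(1/32 + 1/31) = 2.3994
t = (x̄₁ - x̄₂)/SE = (64 - 64)/2.3994 = 0.0000
df = 61, t-critical = ±2.000
Decision: fail to reject H₀

Answer: t = 0.0000, fail to reject H₀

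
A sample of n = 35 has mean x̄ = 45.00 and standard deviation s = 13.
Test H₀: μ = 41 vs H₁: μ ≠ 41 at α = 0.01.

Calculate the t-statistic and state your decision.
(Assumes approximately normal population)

df = n - 1 = 34
SE = s/√n = 13/√35 = 2.1974
t = (x̄ - μ₀)/SE = (45.00 - 41)/2.1974 = 1.8203
Critical value: t_{0.005,34} = ±2.728
p-value ≈ 0.0775
Decision: fail to reject H₀

Answer: t = 1.8203, fail to reject H₀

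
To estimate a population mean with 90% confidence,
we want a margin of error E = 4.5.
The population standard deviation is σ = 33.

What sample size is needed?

Answer: n = 146

Derivation:
z_0.05 = 1.645
n = (z×σ/E)² = (1.645×33/4.5)²
n = 145.5240
Round up: n = 146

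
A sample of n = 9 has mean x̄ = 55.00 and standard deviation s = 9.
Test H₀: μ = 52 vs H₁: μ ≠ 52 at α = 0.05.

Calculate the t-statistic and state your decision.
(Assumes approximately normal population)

df = n - 1 = 8
SE = s/√n = 9/√9 = 3.0000
t = (x̄ - μ₀)/SE = (55.00 - 52)/3.0000 = 1.0000
Critical value: t_{0.025,8} = ±2.306
p-value ≈ 0.3466
Decision: fail to reject H₀

Answer: t = 1.0000, fail to reject H₀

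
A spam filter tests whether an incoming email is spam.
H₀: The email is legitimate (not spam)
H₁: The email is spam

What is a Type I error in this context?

Answer: Marking a legitimate email as spam

Derivation:
Type I error: rejecting H₀ when it is actually true (false positive).
Type II error: failing to reject H₀ when H₁ is actually true (false negative).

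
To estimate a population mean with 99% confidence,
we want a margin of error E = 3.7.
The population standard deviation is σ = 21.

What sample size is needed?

z_0.005 = 2.576
n = (z×σ/E)² = (2.576×21/3.7)²
n = 213.7602
Round up: n = 214

Answer: n = 214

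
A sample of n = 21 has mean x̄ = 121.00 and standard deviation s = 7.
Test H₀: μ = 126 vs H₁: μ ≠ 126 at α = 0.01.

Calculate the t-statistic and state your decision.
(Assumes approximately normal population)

Answer: t = -3.2733, reject H₀

Derivation:
df = n - 1 = 20
SE = s/√n = 7/√21 = 1.5275
t = (x̄ - μ₀)/SE = (121.00 - 126)/1.5275 = -3.2733
Critical value: t_{0.005,20} = ±2.845
p-value ≈ 0.0038
Decision: reject H₀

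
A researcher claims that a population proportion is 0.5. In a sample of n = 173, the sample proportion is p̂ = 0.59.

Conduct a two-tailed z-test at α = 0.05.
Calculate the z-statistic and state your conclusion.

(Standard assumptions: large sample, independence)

H₀: p = 0.5, H₁: p ≠ 0.5
Standard error: SE = √(p₀(1-p₀)/n) = √(0.5×0.5/173) = 0.038014
z-statistic: z = (p̂ - p₀)/SE = (0.59 - 0.5)/0.038014 = 2.3675
Critical value: z_0.025 = ±1.960
p-value = 0.0179
Decision: reject H₀ at α = 0.05

Answer: z = 2.3675, reject H₀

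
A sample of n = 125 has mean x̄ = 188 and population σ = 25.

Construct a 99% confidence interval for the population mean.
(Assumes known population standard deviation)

Answer: (182.2398, 193.7602)

Derivation:
Confidence level: 99%, α = 0.01
z_0.005 = 2.576
SE = σ/√n = 25/√125 = 2.2361
Margin of error = 2.576 × 2.2361 = 5.7602
CI: x̄ ± margin = 188 ± 5.7602
CI: (182.2398, 193.7602)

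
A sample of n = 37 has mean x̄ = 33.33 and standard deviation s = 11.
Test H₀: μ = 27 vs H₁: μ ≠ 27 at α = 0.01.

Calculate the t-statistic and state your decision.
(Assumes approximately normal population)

Answer: t = 3.5003, reject H₀

Derivation:
df = n - 1 = 36
SE = s/√n = 11/√37 = 1.8084
t = (x̄ - μ₀)/SE = (33.33 - 27)/1.8084 = 3.5003
Critical value: t_{0.005,36} = ±2.719
p-value ≈ 0.0013
Decision: reject H₀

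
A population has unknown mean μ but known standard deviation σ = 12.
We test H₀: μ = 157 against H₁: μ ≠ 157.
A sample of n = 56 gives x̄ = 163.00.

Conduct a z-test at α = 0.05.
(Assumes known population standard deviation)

Standard error: SE = σ/√n = 12/√56 = 1.6036
z-statistic: z = (x̄ - μ₀)/SE = (163.00 - 157)/1.6036 = 3.7416
Critical value: ±1.960
p-value = 0.0002
Decision: reject H₀

Answer: z = 3.7416, reject H₀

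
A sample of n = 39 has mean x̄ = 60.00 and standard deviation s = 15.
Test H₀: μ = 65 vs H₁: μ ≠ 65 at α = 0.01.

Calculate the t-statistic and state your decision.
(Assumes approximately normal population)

Answer: t = -2.0817, fail to reject H₀

Derivation:
df = n - 1 = 38
SE = s/√n = 15/√39 = 2.4019
t = (x̄ - μ₀)/SE = (60.00 - 65)/2.4019 = -2.0817
Critical value: t_{0.005,38} = ±2.712
p-value ≈ 0.0442
Decision: fail to reject H₀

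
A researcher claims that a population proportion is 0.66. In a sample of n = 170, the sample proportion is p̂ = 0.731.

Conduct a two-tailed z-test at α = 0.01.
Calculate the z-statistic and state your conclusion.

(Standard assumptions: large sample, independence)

Answer: z = 1.9542, fail to reject H₀

Derivation:
H₀: p = 0.66, H₁: p ≠ 0.66
Standard error: SE = √(p₀(1-p₀)/n) = √(0.66×0.34/170) = 0.036332
z-statistic: z = (p̂ - p₀)/SE = (0.731 - 0.66)/0.036332 = 1.9542
Critical value: z_0.005 = ±2.576
p-value = 0.0507
Decision: fail to reject H₀ at α = 0.01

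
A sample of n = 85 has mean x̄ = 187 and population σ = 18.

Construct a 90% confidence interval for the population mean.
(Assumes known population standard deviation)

Answer: (183.7883, 190.2117)

Derivation:
Confidence level: 90%, α = 0.1
z_0.05 = 1.645
SE = σ/√n = 18/√85 = 1.9524
Margin of error = 1.645 × 1.9524 = 3.2117
CI: x̄ ± margin = 187 ± 3.2117
CI: (183.7883, 190.2117)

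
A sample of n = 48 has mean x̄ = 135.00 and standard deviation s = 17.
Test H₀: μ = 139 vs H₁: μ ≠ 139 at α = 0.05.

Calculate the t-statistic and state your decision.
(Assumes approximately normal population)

df = n - 1 = 47
SE = s/√n = 17/√48 = 2.4537
t = (x̄ - μ₀)/SE = (135.00 - 139)/2.4537 = -1.6302
Critical value: t_{0.025,47} = ±2.012
p-value ≈ 0.1097
Decision: fail to reject H₀

Answer: t = -1.6302, fail to reject H₀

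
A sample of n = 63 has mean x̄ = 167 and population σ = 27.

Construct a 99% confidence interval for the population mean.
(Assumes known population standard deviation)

Answer: (158.2372, 175.7628)

Derivation:
Confidence level: 99%, α = 0.01
z_0.005 = 2.576
SE = σ/√n = 27/√63 = 3.4017
Margin of error = 2.576 × 3.4017 = 8.7628
CI: x̄ ± margin = 167 ± 8.7628
CI: (158.2372, 175.7628)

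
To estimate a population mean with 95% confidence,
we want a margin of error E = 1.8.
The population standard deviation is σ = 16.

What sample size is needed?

z_0.025 = 1.960
n = (z×σ/E)² = (1.960×16/1.8)²
n = 303.5338
Round up: n = 304

Answer: n = 304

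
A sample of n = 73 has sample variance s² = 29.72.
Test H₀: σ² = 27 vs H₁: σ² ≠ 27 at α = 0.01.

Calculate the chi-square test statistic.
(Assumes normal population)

df = n - 1 = 72
χ² = (n-1)s²/σ₀² = 72×29.72/27 = 79.2533
Critical values: χ²_{0.995,72} = 44.843, χ²_{0.005,72} = 106.648
Rejection region: χ² < 44.843 or χ² > 106.648
Decision: fail to reject H₀

Answer: χ² = 79.2533, fail to reject H₀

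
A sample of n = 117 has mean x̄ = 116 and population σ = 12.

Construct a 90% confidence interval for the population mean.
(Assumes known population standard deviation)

Answer: (114.1750, 117.8250)

Derivation:
Confidence level: 90%, α = 0.1
z_0.05 = 1.645
SE = σ/√n = 12/√117 = 1.1094
Margin of error = 1.645 × 1.1094 = 1.8250
CI: x̄ ± margin = 116 ± 1.8250
CI: (114.1750, 117.8250)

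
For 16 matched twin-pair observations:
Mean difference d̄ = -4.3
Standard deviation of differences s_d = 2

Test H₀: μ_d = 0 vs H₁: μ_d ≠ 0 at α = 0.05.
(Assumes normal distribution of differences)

df = n - 1 = 15
SE = s_d/√n = 2/√16 = 0.5000
t = d̄/SE = -4.3/0.5000 = -8.6000
Critical value: t_{0.025,15} = ±2.131
p-value < 0.0001
Decision: reject H₀

Answer: t = -8.6000, reject H₀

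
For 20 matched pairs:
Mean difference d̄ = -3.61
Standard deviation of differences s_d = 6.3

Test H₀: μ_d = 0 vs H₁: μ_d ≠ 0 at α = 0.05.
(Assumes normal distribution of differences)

Answer: t = -2.5626, reject H₀

Derivation:
df = n - 1 = 19
SE = s_d/√n = 6.3/√20 = 1.4087
t = d̄/SE = -3.61/1.4087 = -2.5626
Critical value: t_{0.025,19} = ±2.093
p-value ≈ 0.0190
Decision: reject H₀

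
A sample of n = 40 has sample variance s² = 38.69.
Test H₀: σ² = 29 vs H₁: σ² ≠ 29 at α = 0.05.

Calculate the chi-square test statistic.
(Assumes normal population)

Answer: χ² = 52.0314, fail to reject H₀

Derivation:
df = n - 1 = 39
χ² = (n-1)s²/σ₀² = 39×38.69/29 = 52.0314
Critical values: χ²_{0.975,39} = 23.654, χ²_{0.025,39} = 58.120
Rejection region: χ² < 23.654 or χ² > 58.120
Decision: fail to reject H₀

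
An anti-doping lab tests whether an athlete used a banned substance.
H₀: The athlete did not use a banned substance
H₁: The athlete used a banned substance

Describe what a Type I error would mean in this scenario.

Answer: Falsely accusing a clean athlete of doping

Derivation:
Type I error (α): Rejecting H₀ when H₀ is true
Type II error (β): Failing to reject H₀ when H₁ is true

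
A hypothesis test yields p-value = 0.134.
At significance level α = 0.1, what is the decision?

Compare p-value to α:
0.134 ≥ 0.1
Decision: fail to reject H₀

Answer: fail to reject H₀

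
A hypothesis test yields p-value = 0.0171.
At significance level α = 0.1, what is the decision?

Compare p-value to α:
0.0171 < 0.1
Decision: reject H₀

Answer: reject H₀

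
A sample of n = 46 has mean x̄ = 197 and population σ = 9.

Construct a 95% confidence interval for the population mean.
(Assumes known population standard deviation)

Confidence level: 95%, α = 0.05
z_0.025 = 1.960
SE = σ/√n = 9/√46 = 1.3270
Margin of error = 1.960 × 1.3270 = 2.6009
CI: x̄ ± margin = 197 ± 2.6009
CI: (194.3991, 199.6009)

Answer: (194.3991, 199.6009)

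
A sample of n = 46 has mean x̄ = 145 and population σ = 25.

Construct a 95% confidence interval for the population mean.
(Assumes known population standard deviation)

Confidence level: 95%, α = 0.05
z_0.025 = 1.960
SE = σ/√n = 25/√46 = 3.6860
Margin of error = 1.960 × 3.6860 = 7.2246
CI: x̄ ± margin = 145 ± 7.2246
CI: (137.7754, 152.2246)

Answer: (137.7754, 152.2246)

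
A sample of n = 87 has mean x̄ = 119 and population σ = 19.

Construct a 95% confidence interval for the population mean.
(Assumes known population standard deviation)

Answer: (115.0075, 122.9925)

Derivation:
Confidence level: 95%, α = 0.05
z_0.025 = 1.960
SE = σ/√n = 19/√87 = 2.0370
Margin of error = 1.960 × 2.0370 = 3.9925
CI: x̄ ± margin = 119 ± 3.9925
CI: (115.0075, 122.9925)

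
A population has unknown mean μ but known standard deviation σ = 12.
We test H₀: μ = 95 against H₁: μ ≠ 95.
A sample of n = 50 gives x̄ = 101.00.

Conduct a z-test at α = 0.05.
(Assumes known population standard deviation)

Answer: z = 3.5354, reject H₀

Derivation:
Standard error: SE = σ/√n = 12/√50 = 1.6971
z-statistic: z = (x̄ - μ₀)/SE = (101.00 - 95)/1.6971 = 3.5354
Critical value: ±1.960
p-value = 0.0004
Decision: reject H₀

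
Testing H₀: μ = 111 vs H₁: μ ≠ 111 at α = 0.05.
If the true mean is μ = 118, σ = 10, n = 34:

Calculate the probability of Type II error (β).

Answer: β ≈ 0.0169

Derivation:
SE = σ/√n = 10/√34 = 1.7150
Critical values: μ₀ ± z_0.025×SE = 111 ± 1.960×1.7150
Acceptance region: (107.6386, 114.3614)
Under H₁ (μ = 118): z_high = (114.3614 - 118)/1.7150 = -2.1216, z_low = (107.6386 - 118)/1.7150 = -6.0416
β = P(not reject | H₁) = Φ(-2.1216) - Φ(-6.0416) ≈ 0.0169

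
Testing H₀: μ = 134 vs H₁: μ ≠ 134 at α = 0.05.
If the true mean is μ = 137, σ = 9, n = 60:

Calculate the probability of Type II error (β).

Answer: β ≈ 0.2670

Derivation:
SE = σ/√n = 9/√60 = 1.1619
Critical values: μ₀ ± z_0.025×SE = 134 ± 1.960×1.1619
Acceptance region: (131.7227, 136.2773)
Under H₁ (μ = 137): z_high = (136.2773 - 137)/1.1619 = -0.6220, z_low = (131.7227 - 137)/1.1619 = -4.5420
β = P(not reject | H₁) = Φ(-0.6220) - Φ(-4.5420) ≈ 0.2670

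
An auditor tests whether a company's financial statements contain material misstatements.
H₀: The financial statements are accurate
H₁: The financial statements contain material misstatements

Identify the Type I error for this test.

Answer: Concluding the statements are misstated when they are actually accurate

Derivation:
Type I error (α): Rejecting H₀ when H₀ is true
Type II error (β): Failing to reject H₀ when H₁ is true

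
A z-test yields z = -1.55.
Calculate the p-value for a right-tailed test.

Answer: p-value ≈ 0.9394

Derivation:
For z = -1.55:
p = P(Z > -1.55) = 1 - Φ(-1.55) = 0.9394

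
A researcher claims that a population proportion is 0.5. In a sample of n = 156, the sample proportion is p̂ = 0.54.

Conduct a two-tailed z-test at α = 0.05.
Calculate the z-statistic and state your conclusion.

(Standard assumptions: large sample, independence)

H₀: p = 0.5, H₁: p ≠ 0.5
Standard error: SE = √(p₀(1-p₀)/n) = √(0.5×0.5/156) = 0.040032
z-statistic: z = (p̂ - p₀)/SE = (0.54 - 0.5)/0.040032 = 0.9992
Critical value: z_0.025 = ±1.960
p-value = 0.3177
Decision: fail to reject H₀ at α = 0.05

Answer: z = 0.9992, fail to reject H₀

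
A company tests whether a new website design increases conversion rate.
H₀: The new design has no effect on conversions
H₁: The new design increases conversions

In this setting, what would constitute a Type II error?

Answer: Keeping the old design when the new one would have increased conversions

Derivation:
Type I error: rejecting H₀ when it is actually true (false positive).
Type II error: failing to reject H₀ when H₁ is actually true (false negative).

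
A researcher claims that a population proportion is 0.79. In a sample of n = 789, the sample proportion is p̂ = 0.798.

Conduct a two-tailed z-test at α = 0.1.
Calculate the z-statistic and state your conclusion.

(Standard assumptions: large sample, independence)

Answer: z = 0.5517, fail to reject H₀

Derivation:
H₀: p = 0.79, H₁: p ≠ 0.79
Standard error: SE = √(p₀(1-p₀)/n) = √(0.79×0.21/789) = 0.014501
z-statistic: z = (p̂ - p₀)/SE = (0.798 - 0.79)/0.014501 = 0.5517
Critical value: z_0.05 = ±1.645
p-value = 0.5812
Decision: fail to reject H₀ at α = 0.1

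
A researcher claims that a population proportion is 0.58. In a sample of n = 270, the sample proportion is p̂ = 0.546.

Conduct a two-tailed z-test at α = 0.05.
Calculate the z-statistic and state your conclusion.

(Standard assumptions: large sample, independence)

H₀: p = 0.58, H₁: p ≠ 0.58
Standard error: SE = √(p₀(1-p₀)/n) = √(0.58×0.42/270) = 0.030037
z-statistic: z = (p̂ - p₀)/SE = (0.546 - 0.58)/0.030037 = -1.1319
Critical value: z_0.025 = ±1.960
p-value = 0.2577
Decision: fail to reject H₀ at α = 0.05

Answer: z = -1.1319, fail to reject H₀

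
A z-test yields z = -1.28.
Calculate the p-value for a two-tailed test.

Answer: p-value ≈ 0.2005

Derivation:
For z = -1.28:
p = 2×P(Z > |-1.28|) = 2×(1 - Φ(1.28)) = 0.2005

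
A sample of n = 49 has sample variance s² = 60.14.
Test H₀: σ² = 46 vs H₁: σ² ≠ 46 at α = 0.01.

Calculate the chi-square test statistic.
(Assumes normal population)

Answer: χ² = 62.7548, fail to reject H₀

Derivation:
df = n - 1 = 48
χ² = (n-1)s²/σ₀² = 48×60.14/46 = 62.7548
Critical values: χ²_{0.995,48} = 26.511, χ²_{0.005,48} = 76.969
Rejection region: χ² < 26.511 or χ² > 76.969
Decision: fail to reject H₀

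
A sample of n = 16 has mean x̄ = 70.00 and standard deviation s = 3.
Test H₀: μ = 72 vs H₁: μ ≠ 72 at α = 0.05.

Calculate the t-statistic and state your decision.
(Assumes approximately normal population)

Answer: t = -2.6667, reject H₀

Derivation:
df = n - 1 = 15
SE = s/√n = 3/√16 = 0.7500
t = (x̄ - μ₀)/SE = (70.00 - 72)/0.7500 = -2.6667
Critical value: t_{0.025,15} = ±2.131
p-value ≈ 0.0176
Decision: reject H₀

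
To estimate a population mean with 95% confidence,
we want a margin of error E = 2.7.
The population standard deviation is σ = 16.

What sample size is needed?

Answer: n = 135

Derivation:
z_0.025 = 1.960
n = (z×σ/E)² = (1.960×16/2.7)²
n = 134.9039
Round up: n = 135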